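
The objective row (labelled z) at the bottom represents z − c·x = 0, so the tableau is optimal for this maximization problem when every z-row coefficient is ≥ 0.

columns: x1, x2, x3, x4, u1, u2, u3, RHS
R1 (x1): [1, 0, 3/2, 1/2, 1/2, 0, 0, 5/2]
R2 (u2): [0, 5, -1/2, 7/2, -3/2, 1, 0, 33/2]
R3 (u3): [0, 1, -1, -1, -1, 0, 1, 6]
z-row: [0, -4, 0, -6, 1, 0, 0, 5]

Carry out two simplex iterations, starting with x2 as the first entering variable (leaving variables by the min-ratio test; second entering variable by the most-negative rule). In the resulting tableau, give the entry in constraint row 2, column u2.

Ratio test on column x2 — row 1: entry 0 ≤ 0; row 2: (33/2)/5 = 33/10; row 3: 6/1 = 6. Minimum is 33/10 at row 2 (u2 leaves); pivot element 5.
Divide row 2 by 5; eliminate column x2 from the other rows.
Second iteration: most negative z-row entry is -16/5 in column x4, so x4 enters.
Ratio test on column x4 — row 1: (5/2)/(1/2) = 5; row 2: (33/10)/(7/10) = 33/7; row 3: entry -17/10 ≤ 0. Minimum is 33/7 at row 2 (x2 leaves); pivot element 7/10.
Divide row 2 by 7/10; eliminate column x4 from the other rows.
After both pivots, the entry at constraint row 2, column u2 is 2/7.

2/7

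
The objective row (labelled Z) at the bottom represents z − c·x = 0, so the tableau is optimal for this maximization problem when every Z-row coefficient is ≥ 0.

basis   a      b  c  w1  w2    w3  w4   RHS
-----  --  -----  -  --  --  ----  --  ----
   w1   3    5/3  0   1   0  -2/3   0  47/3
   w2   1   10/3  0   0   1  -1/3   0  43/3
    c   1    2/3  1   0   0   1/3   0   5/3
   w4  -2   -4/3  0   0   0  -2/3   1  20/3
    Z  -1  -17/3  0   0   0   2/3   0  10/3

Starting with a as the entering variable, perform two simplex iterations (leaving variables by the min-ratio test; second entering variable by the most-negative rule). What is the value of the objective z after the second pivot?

35/2

Ratio test on column a — row 1: (47/3)/3 = 47/9; row 2: (43/3)/1 = 43/3; row 3: (5/3)/1 = 5/3; row 4: entry -2 ≤ 0. Minimum is 5/3 at row 3 (c leaves); pivot element 1.
Pivot on row 3; the Z-row RHS becomes 10/3 − (-1)·(5/3) = 5.
Next entering variable (most negative Z-row entry -5): b.
Ratio test on column b — row 1: entry -1/3 ≤ 0; row 2: (38/3)/(8/3) = 19/4; row 3: (5/3)/(2/3) = 5/2; row 4: entry 0 ≤ 0. Minimum is 5/2 at row 3 (a leaves); pivot element 2/3.
After the second pivot the Z-row RHS is 5 − (-5)·(5/2) = 35/2.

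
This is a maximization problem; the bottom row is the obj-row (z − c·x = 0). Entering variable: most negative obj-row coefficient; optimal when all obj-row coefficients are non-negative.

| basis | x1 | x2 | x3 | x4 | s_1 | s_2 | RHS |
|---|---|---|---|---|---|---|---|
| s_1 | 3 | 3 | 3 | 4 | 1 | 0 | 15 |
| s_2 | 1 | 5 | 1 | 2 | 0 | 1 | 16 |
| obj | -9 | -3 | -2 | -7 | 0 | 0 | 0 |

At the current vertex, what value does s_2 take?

s_2 is basic (row 2); its value is the RHS of that row, 16.

16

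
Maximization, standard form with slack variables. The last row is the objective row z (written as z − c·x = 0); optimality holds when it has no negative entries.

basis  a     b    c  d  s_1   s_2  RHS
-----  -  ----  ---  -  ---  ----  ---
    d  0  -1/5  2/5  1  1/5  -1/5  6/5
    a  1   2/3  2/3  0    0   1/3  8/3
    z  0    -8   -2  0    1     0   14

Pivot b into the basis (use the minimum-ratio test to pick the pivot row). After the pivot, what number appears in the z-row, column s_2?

4

Ratio test on column b — row 1: entry -1/5 ≤ 0; row 2: (8/3)/(2/3) = 4. Minimum is 4 at row 2 (a leaves); pivot element 2/3.
Divide row 2 by 2/3; eliminate column b from the other rows.
z-row update in column s_2: 0 − (-8)·(1/2) = 4.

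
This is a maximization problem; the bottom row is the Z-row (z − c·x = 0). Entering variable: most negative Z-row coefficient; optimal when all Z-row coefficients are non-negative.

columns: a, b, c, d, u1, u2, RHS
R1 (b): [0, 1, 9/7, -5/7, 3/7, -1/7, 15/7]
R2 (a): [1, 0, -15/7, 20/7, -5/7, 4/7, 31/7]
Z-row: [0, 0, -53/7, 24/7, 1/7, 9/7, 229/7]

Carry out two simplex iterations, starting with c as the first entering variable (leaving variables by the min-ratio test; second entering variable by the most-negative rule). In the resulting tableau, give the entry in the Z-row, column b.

20/3

Ratio test on column c — row 1: (15/7)/(9/7) = 5/3; row 2: entry -15/7 ≤ 0. Minimum is 5/3 at row 1 (b leaves); pivot element 9/7.
Divide row 1 by 9/7; eliminate column c from the other rows.
Second iteration: most negative Z-row entry is -7/9 in column d, so d enters.
Ratio test on column d — row 1: entry -5/9 ≤ 0; row 2: 8/(5/3) = 24/5. Minimum is 24/5 at row 2 (a leaves); pivot element 5/3.
Divide row 2 by 5/3; eliminate column d from the other rows.
After both pivots, the entry at the Z-row, column b is 20/3.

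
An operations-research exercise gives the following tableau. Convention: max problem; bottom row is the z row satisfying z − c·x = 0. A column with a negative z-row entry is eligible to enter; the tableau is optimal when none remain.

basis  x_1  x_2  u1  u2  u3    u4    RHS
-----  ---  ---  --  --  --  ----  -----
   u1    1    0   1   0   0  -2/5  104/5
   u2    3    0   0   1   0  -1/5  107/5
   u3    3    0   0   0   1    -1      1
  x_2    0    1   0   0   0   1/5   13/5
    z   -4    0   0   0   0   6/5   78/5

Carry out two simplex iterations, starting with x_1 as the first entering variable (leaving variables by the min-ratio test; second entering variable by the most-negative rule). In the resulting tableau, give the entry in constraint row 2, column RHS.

Ratio test on column x_1 — row 1: (104/5)/1 = 104/5; row 2: (107/5)/3 = 107/15; row 3: 1/3 = 1/3; row 4: entry 0 ≤ 0. Minimum is 1/3 at row 3 (u3 leaves); pivot element 3.
Divide row 3 by 3; eliminate column x_1 from the other rows.
Second iteration: most negative z-row entry is -2/15 in column u4, so u4 enters.
Ratio test on column u4 — row 1: entry -1/15 ≤ 0; row 2: (102/5)/(4/5) = 51/2; row 3: entry -1/3 ≤ 0; row 4: (13/5)/(1/5) = 13. Minimum is 13 at row 4 (x_2 leaves); pivot element 1/5.
Divide row 4 by 1/5; eliminate column u4 from the other rows.
After both pivots, the entry at constraint row 2, column RHS is 10.

10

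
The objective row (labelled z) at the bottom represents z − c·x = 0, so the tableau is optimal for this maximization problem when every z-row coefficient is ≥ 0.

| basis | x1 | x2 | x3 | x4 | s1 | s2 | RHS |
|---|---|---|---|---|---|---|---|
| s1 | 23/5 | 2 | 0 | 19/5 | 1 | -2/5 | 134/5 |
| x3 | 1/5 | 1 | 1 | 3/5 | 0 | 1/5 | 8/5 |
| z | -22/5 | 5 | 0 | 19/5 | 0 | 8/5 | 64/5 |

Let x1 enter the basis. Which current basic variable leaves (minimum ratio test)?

s1

Column x1 entries and ratios — s1: (134/5)/(23/5) = 134/23; x3: (8/5)/(1/5) = 8.
Smallest ratio is 134/23 in the row of s1, so s1 leaves.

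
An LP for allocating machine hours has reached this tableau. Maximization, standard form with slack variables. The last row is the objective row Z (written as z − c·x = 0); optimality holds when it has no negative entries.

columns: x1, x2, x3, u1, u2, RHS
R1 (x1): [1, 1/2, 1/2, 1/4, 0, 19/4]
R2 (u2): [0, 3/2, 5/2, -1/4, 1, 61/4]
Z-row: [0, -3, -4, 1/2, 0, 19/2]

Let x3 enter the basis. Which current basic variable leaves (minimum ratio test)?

u2

Column x3 entries and ratios — x1: (19/4)/(1/2) = 19/2; u2: (61/4)/(5/2) = 61/10.
Smallest ratio is 61/10 in the row of u2, so u2 leaves.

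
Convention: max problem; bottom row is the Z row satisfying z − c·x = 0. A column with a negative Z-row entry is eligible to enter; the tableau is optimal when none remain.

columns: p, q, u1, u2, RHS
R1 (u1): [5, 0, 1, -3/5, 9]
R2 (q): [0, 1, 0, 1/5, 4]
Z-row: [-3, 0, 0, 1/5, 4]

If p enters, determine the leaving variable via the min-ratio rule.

u1

Column p entries and ratios — u1: 9/5 = 9/5; q: 0 ≤ 0, skip.
Smallest ratio is 9/5 in the row of u1, so u1 leaves.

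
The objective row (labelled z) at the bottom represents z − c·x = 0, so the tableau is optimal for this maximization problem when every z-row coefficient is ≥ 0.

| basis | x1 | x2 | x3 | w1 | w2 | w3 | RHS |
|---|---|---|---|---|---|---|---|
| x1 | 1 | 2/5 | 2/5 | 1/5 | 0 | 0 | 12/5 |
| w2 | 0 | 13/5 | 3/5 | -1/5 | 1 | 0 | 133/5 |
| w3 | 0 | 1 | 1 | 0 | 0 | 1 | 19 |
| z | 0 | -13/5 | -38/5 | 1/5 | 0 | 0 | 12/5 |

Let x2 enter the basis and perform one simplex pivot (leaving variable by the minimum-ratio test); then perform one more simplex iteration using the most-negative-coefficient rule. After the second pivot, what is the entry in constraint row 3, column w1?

-1/2

Ratio test on column x2 — row 1: (12/5)/(2/5) = 6; row 2: (133/5)/(13/5) = 133/13; row 3: 19/1 = 19. Minimum is 6 at row 1 (x1 leaves); pivot element 2/5.
Divide row 1 by 2/5; eliminate column x2 from the other rows.
Second iteration: most negative z-row entry is -5 in column x3, so x3 enters.
Ratio test on column x3 — row 1: 6/1 = 6; row 2: entry -2 ≤ 0; row 3: entry 0 ≤ 0. Minimum is 6 at row 1 (x2 leaves); pivot element 1.
Divide row 1 by 1; eliminate column x3 from the other rows.
After both pivots, the entry at constraint row 3, column w1 is -1/2.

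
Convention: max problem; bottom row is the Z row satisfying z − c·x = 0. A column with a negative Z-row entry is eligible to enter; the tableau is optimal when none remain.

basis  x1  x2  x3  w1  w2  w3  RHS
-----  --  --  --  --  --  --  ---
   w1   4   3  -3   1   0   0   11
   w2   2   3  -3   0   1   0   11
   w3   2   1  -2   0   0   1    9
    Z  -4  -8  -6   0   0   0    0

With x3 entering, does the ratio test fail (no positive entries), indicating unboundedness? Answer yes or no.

yes

Every constraint-row entry in column x3 is ≤ 0, so increasing x3 is unbounded.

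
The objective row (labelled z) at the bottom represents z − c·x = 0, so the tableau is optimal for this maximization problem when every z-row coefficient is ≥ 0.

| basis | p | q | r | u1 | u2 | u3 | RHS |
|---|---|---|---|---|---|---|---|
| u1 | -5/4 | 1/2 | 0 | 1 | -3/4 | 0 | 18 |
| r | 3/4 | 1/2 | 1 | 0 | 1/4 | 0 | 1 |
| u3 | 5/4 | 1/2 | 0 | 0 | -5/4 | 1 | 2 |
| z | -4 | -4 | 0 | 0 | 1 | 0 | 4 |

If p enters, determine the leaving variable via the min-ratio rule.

Column p entries and ratios — u1: -5/4 ≤ 0, skip; r: 1/(3/4) = 4/3; u3: 2/(5/4) = 8/5.
Smallest ratio is 4/3 in the row of r, so r leaves.

r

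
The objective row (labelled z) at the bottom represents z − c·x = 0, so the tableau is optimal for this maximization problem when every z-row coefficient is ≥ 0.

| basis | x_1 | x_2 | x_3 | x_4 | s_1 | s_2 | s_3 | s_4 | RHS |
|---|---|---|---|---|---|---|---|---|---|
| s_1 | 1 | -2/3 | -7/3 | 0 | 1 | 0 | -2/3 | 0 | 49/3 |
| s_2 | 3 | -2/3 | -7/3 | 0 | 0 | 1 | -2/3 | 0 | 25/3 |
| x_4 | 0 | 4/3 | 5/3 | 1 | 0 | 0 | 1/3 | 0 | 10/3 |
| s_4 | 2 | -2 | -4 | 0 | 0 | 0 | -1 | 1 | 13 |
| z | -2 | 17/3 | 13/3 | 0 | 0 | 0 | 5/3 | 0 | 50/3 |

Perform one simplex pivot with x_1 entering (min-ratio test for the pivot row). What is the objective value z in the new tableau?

200/9

Ratio test on column x_1 — row 1: (49/3)/1 = 49/3; row 2: (25/3)/3 = 25/9; row 3: entry 0 ≤ 0; row 4: 13/2 = 13/2. Minimum is 25/9 at row 2 (s_2 leaves); pivot element 3.
Pivot on row 2; the z-row RHS becomes 50/3 − (-2)·(25/9) = 200/9.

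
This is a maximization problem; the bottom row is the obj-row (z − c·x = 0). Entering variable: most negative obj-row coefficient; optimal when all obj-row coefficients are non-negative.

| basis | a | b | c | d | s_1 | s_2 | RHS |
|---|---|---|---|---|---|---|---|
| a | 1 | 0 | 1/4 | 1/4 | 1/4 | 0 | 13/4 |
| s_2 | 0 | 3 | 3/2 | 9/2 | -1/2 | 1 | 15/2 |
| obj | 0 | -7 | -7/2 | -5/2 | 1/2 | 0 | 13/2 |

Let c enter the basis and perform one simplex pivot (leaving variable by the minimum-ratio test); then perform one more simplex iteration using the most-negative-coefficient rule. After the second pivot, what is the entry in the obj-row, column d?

7

Ratio test on column c — row 1: (13/4)/(1/4) = 13; row 2: (15/2)/(3/2) = 5. Minimum is 5 at row 2 (s_2 leaves); pivot element 3/2.
Divide row 2 by 3/2; eliminate column c from the other rows.
Second iteration: most negative obj-row entry is -2/3 in column s_1, so s_1 enters.
Ratio test on column s_1 — row 1: 2/(1/3) = 6; row 2: entry -1/3 ≤ 0. Minimum is 6 at row 1 (a leaves); pivot element 1/3.
Divide row 1 by 1/3; eliminate column s_1 from the other rows.
After both pivots, the entry at the obj-row, column d is 7.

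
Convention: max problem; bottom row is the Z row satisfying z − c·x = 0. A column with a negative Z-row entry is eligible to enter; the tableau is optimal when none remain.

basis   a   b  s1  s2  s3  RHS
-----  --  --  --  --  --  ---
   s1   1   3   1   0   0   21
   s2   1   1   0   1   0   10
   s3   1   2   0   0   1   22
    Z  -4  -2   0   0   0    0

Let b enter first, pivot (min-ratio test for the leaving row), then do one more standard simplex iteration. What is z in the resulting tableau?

29

Ratio test on column b — row 1: 21/3 = 7; row 2: 10/1 = 10; row 3: 22/2 = 11. Minimum is 7 at row 1 (s1 leaves); pivot element 3.
Pivot on row 1; the Z-row RHS becomes 0 − (-2)·7 = 14.
Next entering variable (most negative Z-row entry -10/3): a.
Ratio test on column a — row 1: 7/(1/3) = 21; row 2: 3/(2/3) = 9/2; row 3: 8/(1/3) = 24. Minimum is 9/2 at row 2 (s2 leaves); pivot element 2/3.
After the second pivot the Z-row RHS is 14 − (-10/3)·(9/2) = 29.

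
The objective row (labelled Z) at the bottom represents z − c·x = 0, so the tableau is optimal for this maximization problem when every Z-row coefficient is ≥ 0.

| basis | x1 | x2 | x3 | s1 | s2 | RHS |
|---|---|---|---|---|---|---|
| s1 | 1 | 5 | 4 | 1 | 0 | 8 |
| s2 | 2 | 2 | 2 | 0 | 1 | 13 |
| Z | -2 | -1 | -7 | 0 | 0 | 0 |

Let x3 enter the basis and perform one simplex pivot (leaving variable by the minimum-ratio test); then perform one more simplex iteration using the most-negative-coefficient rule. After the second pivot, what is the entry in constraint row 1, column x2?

Ratio test on column x3 — row 1: 8/4 = 2; row 2: 13/2 = 13/2. Minimum is 2 at row 1 (s1 leaves); pivot element 4.
Divide row 1 by 4; eliminate column x3 from the other rows.
Second iteration: most negative Z-row entry is -1/4 in column x1, so x1 enters.
Ratio test on column x1 — row 1: 2/(1/4) = 8; row 2: 9/(3/2) = 6. Minimum is 6 at row 2 (s2 leaves); pivot element 3/2.
Divide row 2 by 3/2; eliminate column x1 from the other rows.
After both pivots, the entry at constraint row 1, column x2 is 4/3.

4/3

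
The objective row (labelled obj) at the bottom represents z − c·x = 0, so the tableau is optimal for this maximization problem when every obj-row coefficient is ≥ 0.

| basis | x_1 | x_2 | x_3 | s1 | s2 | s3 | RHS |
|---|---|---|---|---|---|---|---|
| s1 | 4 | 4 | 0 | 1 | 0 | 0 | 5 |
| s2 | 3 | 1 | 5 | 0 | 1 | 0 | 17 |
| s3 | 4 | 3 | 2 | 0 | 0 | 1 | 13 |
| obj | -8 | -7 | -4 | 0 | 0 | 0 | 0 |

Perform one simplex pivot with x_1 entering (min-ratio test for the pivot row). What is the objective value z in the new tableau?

Ratio test on column x_1 — row 1: 5/4 = 5/4; row 2: 17/3 = 17/3; row 3: 13/4 = 13/4. Minimum is 5/4 at row 1 (s1 leaves); pivot element 4.
Pivot on row 1; the obj-row RHS becomes 0 − (-8)·(5/4) = 10.

10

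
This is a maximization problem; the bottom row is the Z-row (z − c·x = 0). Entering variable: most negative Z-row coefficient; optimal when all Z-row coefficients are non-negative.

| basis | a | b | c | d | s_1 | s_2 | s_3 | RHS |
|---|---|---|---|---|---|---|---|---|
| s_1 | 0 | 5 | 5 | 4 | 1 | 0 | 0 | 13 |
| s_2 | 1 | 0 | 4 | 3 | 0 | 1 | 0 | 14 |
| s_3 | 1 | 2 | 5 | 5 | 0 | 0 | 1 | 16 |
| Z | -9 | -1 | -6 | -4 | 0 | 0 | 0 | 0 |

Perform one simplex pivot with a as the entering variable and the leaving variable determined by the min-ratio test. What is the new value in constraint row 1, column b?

Ratio test on column a — row 1: entry 0 ≤ 0; row 2: 14/1 = 14; row 3: 16/1 = 16. Minimum is 14 at row 2 (s_2 leaves); pivot element 1.
Divide row 2 by 1; eliminate column a from the other rows.
Row 1 update in column b: 5 − 0·0 = 5.

5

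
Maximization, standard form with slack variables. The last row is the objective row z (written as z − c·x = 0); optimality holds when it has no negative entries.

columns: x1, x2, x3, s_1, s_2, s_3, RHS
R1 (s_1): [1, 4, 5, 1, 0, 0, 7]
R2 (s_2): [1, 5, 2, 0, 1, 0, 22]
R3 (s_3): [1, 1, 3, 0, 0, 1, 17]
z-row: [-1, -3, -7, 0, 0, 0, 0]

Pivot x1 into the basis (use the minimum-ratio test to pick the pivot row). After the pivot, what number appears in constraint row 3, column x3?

-2

Ratio test on column x1 — row 1: 7/1 = 7; row 2: 22/1 = 22; row 3: 17/1 = 17. Minimum is 7 at row 1 (s_1 leaves); pivot element 1.
Divide row 1 by 1; eliminate column x1 from the other rows.
Row 3 update in column x3: 3 − 1·5 = -2.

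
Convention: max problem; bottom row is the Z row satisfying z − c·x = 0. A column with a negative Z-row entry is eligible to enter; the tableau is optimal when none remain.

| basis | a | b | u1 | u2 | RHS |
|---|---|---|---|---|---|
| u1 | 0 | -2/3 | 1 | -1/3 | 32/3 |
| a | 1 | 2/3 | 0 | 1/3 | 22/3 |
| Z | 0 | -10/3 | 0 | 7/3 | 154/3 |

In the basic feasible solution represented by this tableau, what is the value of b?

0

b is not in the basis, so in the current basic feasible solution b = 0.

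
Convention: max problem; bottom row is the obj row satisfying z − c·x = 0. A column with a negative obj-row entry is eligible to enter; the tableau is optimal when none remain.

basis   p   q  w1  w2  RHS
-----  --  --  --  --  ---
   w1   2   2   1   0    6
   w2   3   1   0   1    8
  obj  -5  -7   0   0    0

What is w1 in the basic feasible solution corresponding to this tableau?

6

w1 is basic (row 1); its value is the RHS of that row, 6.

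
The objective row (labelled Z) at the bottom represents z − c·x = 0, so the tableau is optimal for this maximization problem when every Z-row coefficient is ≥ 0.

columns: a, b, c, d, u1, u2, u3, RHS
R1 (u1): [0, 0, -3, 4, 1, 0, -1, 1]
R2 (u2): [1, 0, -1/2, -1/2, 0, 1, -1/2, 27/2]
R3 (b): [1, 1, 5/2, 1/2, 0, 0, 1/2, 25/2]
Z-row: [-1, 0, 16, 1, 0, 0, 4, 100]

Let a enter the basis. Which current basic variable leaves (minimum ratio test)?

Column a entries and ratios — u1: 0 ≤ 0, skip; u2: (27/2)/1 = 27/2; b: (25/2)/1 = 25/2.
Smallest ratio is 25/2 in the row of b, so b leaves.

b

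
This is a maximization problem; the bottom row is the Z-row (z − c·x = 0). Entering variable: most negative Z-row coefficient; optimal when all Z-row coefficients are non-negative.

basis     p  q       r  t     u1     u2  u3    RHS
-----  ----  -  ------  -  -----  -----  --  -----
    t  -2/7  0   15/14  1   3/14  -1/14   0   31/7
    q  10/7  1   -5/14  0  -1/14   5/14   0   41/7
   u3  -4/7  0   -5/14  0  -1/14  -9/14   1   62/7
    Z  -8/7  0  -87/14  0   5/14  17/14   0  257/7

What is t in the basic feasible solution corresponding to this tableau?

t is basic (row 1); its value is the RHS of that row, 31/7.

31/7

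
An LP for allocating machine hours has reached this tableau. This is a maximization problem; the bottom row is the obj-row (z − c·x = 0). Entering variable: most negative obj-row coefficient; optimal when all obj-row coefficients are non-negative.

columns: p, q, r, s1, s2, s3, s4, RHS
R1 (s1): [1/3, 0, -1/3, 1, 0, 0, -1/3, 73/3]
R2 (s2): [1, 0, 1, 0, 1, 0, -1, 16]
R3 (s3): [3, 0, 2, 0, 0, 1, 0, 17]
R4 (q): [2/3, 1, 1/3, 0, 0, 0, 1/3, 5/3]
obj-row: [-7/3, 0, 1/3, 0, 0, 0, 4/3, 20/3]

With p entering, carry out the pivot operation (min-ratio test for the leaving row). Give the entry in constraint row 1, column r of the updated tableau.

-1/2

Ratio test on column p — row 1: (73/3)/(1/3) = 73; row 2: 16/1 = 16; row 3: 17/3 = 17/3; row 4: (5/3)/(2/3) = 5/2. Minimum is 5/2 at row 4 (q leaves); pivot element 2/3.
Divide row 4 by 2/3; eliminate column p from the other rows.
Row 1 update in column r: -1/3 − (1/3)·(1/2) = -1/2.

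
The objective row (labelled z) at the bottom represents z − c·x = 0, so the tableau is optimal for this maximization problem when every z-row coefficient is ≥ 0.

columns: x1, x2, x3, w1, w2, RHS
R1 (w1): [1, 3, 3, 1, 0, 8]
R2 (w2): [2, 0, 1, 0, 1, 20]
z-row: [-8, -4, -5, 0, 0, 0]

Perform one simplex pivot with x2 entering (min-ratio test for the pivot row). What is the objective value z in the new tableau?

Ratio test on column x2 — row 1: 8/3 = 8/3; row 2: entry 0 ≤ 0. Minimum is 8/3 at row 1 (w1 leaves); pivot element 3.
Pivot on row 1; the z-row RHS becomes 0 − (-4)·(8/3) = 32/3.

32/3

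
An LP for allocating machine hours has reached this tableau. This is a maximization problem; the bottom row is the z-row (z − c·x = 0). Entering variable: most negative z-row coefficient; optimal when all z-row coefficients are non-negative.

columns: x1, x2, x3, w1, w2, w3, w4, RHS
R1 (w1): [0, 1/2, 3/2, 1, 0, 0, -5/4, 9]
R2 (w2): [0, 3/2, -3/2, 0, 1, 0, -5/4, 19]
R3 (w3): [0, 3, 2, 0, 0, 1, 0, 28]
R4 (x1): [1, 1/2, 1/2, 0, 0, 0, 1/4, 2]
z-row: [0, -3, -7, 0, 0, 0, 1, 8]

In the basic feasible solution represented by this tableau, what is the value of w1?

w1 is basic (row 1); its value is the RHS of that row, 9.

9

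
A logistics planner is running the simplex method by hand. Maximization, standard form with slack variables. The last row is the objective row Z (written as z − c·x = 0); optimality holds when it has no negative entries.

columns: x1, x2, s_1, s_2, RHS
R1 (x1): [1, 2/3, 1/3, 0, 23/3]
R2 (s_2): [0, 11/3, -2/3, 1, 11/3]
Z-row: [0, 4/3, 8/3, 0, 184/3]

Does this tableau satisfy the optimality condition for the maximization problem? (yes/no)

yes

Every Z-row coefficient is ≥ 0, so the tableau is optimal.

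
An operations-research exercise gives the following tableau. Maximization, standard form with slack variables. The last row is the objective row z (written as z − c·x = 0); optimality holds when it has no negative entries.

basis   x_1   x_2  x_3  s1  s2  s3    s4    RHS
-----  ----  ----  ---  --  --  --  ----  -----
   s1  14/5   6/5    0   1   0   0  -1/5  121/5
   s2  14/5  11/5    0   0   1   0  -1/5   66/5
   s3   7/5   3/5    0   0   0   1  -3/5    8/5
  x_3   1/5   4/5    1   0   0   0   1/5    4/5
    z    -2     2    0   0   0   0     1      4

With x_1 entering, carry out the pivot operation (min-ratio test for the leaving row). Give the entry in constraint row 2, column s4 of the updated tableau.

1

Ratio test on column x_1 — row 1: (121/5)/(14/5) = 121/14; row 2: (66/5)/(14/5) = 33/7; row 3: (8/5)/(7/5) = 8/7; row 4: (4/5)/(1/5) = 4. Minimum is 8/7 at row 3 (s3 leaves); pivot element 7/5.
Divide row 3 by 7/5; eliminate column x_1 from the other rows.
Row 2 update in column s4: -1/5 − (14/5)·(-3/7) = 1.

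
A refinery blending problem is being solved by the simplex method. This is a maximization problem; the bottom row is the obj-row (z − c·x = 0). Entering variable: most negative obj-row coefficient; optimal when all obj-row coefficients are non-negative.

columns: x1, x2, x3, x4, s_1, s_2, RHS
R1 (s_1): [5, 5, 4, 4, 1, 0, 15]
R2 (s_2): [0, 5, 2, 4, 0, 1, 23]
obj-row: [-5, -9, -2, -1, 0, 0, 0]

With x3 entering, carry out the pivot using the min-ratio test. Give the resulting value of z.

Ratio test on column x3 — row 1: 15/4 = 15/4; row 2: 23/2 = 23/2. Minimum is 15/4 at row 1 (s_1 leaves); pivot element 4.
Pivot on row 1; the obj-row RHS becomes 0 − (-2)·(15/4) = 15/2.

15/2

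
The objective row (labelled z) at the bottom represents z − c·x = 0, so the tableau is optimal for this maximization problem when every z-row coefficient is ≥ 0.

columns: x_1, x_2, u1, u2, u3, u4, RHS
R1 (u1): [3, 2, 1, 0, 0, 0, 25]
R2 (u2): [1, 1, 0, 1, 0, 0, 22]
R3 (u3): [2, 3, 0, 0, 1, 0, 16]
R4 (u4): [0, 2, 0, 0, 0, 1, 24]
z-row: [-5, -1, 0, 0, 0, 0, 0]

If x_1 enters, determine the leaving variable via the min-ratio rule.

u3

Column x_1 entries and ratios — u1: 25/3 = 25/3; u2: 22/1 = 22; u3: 16/2 = 8; u4: 0 ≤ 0, skip.
Smallest ratio is 8 in the row of u3, so u3 leaves.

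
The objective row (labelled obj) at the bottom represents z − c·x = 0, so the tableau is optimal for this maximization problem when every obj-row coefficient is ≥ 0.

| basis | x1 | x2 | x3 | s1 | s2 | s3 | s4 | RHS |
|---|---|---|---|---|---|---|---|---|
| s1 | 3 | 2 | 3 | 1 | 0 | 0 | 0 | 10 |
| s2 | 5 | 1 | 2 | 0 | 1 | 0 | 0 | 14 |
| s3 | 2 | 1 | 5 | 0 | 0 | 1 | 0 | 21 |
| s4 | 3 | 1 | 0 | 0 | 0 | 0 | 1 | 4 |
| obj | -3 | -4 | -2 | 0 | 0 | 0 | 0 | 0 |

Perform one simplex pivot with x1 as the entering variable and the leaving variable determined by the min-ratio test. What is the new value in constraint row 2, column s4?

Ratio test on column x1 — row 1: 10/3 = 10/3; row 2: 14/5 = 14/5; row 3: 21/2 = 21/2; row 4: 4/3 = 4/3. Minimum is 4/3 at row 4 (s4 leaves); pivot element 3.
Divide row 4 by 3; eliminate column x1 from the other rows.
Row 2 update in column s4: 0 − 5·(1/3) = -5/3.

-5/3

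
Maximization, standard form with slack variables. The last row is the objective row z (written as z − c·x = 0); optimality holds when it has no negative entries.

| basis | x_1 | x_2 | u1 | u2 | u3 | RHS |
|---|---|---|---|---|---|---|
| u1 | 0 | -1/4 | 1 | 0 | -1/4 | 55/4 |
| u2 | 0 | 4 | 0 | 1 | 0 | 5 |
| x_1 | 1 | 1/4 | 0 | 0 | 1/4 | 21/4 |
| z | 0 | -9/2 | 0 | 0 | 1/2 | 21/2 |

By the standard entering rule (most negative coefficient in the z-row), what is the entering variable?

x_2

Negative z-row entries: x_2: -9/2.
The most negative is -9/2 in column x_2, so x_2 enters.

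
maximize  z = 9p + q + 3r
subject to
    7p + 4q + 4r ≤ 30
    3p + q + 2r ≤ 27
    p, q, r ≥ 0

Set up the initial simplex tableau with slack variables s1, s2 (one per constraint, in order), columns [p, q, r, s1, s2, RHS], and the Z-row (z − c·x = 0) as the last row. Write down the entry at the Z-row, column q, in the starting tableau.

-1

The Z-row carries the negated objective coefficients: the q entry is -1.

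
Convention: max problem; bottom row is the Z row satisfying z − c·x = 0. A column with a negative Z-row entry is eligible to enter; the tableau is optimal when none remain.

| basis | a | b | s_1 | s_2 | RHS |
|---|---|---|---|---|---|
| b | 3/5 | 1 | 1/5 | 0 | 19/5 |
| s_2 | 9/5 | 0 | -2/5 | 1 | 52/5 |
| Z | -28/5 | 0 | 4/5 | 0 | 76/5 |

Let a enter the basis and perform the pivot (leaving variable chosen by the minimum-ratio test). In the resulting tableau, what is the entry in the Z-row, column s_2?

28/9

Ratio test on column a — row 1: (19/5)/(3/5) = 19/3; row 2: (52/5)/(9/5) = 52/9. Minimum is 52/9 at row 2 (s_2 leaves); pivot element 9/5.
Divide row 2 by 9/5; eliminate column a from the other rows.
Z-row update in column s_2: 0 − (-28/5)·(5/9) = 28/9.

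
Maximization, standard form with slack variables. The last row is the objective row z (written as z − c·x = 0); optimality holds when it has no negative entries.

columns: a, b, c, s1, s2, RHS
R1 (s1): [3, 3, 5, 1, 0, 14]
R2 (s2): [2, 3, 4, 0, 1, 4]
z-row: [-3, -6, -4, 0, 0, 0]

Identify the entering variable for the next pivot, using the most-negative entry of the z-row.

Negative z-row entries: a: -3, b: -6, c: -4.
The most negative is -6 in column b, so b enters.

b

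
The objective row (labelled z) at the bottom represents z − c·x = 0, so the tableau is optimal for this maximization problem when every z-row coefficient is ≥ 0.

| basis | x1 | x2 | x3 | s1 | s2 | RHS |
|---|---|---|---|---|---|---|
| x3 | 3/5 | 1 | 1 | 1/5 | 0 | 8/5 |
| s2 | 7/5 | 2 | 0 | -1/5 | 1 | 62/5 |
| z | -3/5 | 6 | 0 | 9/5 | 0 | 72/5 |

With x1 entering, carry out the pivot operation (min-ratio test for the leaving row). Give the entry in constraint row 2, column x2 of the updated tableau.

-1/3

Ratio test on column x1 — row 1: (8/5)/(3/5) = 8/3; row 2: (62/5)/(7/5) = 62/7. Minimum is 8/3 at row 1 (x3 leaves); pivot element 3/5.
Divide row 1 by 3/5; eliminate column x1 from the other rows.
Row 2 update in column x2: 2 − (7/5)·(5/3) = -1/3.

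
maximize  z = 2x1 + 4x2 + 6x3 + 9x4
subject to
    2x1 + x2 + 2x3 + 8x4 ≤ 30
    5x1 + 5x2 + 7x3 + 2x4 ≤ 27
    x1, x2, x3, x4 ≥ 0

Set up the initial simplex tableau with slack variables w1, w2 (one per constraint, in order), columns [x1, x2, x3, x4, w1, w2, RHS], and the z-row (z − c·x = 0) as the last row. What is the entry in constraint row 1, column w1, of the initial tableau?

1

Slack w1 belongs to constraint 1; its column is the unit vector e_1, so the entry in row 1 is 1.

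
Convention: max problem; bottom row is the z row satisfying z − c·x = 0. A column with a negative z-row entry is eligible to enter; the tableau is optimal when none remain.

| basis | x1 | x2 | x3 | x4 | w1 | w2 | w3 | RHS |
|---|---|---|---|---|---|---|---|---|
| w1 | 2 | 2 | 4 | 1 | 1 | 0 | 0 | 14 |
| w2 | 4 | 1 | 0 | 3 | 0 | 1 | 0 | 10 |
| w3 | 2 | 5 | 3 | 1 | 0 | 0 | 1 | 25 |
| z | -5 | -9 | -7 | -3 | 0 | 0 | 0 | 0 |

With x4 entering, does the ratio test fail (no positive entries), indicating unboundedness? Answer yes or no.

no

Column x4 has positive entries in row(s) 1, 2, 3, so the ratio test bounds it — not unbounded.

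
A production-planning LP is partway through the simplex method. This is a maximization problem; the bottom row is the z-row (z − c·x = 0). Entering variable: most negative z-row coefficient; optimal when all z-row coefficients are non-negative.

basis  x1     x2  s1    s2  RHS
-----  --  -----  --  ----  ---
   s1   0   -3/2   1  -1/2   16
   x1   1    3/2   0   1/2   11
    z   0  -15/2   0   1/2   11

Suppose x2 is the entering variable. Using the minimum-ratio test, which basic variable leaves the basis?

x1

Column x2 entries and ratios — s1: -3/2 ≤ 0, skip; x1: 11/(3/2) = 22/3.
Smallest ratio is 22/3 in the row of x1, so x1 leaves.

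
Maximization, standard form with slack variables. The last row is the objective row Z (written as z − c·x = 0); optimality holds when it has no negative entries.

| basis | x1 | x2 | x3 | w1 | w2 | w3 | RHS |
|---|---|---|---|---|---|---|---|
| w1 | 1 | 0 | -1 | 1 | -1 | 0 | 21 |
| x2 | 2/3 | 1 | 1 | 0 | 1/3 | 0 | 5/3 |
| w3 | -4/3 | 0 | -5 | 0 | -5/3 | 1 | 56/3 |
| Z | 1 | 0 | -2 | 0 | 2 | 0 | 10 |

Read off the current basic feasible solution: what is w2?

0

w2 is not in the basis, so in the current basic feasible solution w2 = 0.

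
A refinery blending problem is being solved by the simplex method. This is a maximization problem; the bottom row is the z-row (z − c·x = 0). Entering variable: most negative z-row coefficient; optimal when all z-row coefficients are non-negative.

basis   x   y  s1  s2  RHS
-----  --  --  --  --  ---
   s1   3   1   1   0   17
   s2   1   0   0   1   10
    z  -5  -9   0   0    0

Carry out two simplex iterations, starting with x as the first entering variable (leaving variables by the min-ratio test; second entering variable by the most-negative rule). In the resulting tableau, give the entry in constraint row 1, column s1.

Ratio test on column x — row 1: 17/3 = 17/3; row 2: 10/1 = 10. Minimum is 17/3 at row 1 (s1 leaves); pivot element 3.
Divide row 1 by 3; eliminate column x from the other rows.
Second iteration: most negative z-row entry is -22/3 in column y, so y enters.
Ratio test on column y — row 1: (17/3)/(1/3) = 17; row 2: entry -1/3 ≤ 0. Minimum is 17 at row 1 (x leaves); pivot element 1/3.
Divide row 1 by 1/3; eliminate column y from the other rows.
After both pivots, the entry at constraint row 1, column s1 is 1.

1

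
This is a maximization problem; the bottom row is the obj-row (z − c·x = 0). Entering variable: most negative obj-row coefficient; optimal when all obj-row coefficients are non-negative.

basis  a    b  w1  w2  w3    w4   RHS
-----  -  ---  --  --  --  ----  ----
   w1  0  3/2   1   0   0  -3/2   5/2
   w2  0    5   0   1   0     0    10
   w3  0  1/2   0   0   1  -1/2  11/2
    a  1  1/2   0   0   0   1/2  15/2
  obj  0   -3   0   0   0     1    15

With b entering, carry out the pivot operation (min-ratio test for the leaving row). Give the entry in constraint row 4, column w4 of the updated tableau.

1

Ratio test on column b — row 1: (5/2)/(3/2) = 5/3; row 2: 10/5 = 2; row 3: (11/2)/(1/2) = 11; row 4: (15/2)/(1/2) = 15. Minimum is 5/3 at row 1 (w1 leaves); pivot element 3/2.
Divide row 1 by 3/2; eliminate column b from the other rows.
Row 4 update in column w4: 1/2 − (1/2)·(-1) = 1.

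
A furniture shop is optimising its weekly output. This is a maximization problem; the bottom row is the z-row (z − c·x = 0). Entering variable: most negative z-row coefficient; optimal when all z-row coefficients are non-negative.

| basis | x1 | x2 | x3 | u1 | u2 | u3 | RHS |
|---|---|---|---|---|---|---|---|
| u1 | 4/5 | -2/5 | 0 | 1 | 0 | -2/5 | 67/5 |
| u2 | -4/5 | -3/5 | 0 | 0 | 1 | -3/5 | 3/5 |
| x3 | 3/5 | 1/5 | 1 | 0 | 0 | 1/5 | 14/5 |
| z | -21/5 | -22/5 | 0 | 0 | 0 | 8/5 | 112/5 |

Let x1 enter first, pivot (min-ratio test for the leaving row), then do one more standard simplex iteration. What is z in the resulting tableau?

Ratio test on column x1 — row 1: (67/5)/(4/5) = 67/4; row 2: entry -4/5 ≤ 0; row 3: (14/5)/(3/5) = 14/3. Minimum is 14/3 at row 3 (x3 leaves); pivot element 3/5.
Pivot on row 3; the z-row RHS becomes 112/5 − (-21/5)·(14/3) = 42.
Next entering variable (most negative z-row entry -3): x2.
Ratio test on column x2 — row 1: entry -2/3 ≤ 0; row 2: entry -1/3 ≤ 0; row 3: (14/3)/(1/3) = 14. Minimum is 14 at row 3 (x1 leaves); pivot element 1/3.
After the second pivot the z-row RHS is 42 − (-3)·14 = 84.

84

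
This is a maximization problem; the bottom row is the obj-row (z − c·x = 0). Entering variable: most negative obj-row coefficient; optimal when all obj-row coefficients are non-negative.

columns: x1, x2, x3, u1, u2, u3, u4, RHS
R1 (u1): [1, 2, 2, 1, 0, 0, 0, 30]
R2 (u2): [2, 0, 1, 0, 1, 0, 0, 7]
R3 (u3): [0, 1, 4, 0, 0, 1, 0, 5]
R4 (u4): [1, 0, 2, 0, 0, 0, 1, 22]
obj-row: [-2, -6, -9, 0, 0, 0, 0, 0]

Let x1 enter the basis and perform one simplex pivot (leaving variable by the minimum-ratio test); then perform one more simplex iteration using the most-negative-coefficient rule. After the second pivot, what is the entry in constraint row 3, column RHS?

5/4

Ratio test on column x1 — row 1: 30/1 = 30; row 2: 7/2 = 7/2; row 3: entry 0 ≤ 0; row 4: 22/1 = 22. Minimum is 7/2 at row 2 (u2 leaves); pivot element 2.
Divide row 2 by 2; eliminate column x1 from the other rows.
Second iteration: most negative obj-row entry is -8 in column x3, so x3 enters.
Ratio test on column x3 — row 1: (53/2)/(3/2) = 53/3; row 2: (7/2)/(1/2) = 7; row 3: 5/4 = 5/4; row 4: (37/2)/(3/2) = 37/3. Minimum is 5/4 at row 3 (u3 leaves); pivot element 4.
Divide row 3 by 4; eliminate column x3 from the other rows.
After both pivots, the entry at constraint row 3, column RHS is 5/4.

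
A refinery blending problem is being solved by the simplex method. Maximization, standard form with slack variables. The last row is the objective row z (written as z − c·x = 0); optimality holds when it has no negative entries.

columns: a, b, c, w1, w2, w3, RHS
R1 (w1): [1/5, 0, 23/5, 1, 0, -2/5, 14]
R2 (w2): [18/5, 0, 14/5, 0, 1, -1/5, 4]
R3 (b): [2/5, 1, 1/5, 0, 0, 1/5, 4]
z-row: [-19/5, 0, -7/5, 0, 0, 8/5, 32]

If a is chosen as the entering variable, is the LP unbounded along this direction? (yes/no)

no

Column a has positive entries in row(s) 1, 2, 3, so the ratio test bounds it — not unbounded.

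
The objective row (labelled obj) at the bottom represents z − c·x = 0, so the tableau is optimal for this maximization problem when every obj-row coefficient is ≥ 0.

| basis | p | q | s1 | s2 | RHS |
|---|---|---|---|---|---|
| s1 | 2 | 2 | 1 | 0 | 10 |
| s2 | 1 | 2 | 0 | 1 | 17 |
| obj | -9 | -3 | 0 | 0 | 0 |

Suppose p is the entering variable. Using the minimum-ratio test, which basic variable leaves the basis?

s1

Column p entries and ratios — s1: 10/2 = 5; s2: 17/1 = 17.
Smallest ratio is 5 in the row of s1, so s1 leaves.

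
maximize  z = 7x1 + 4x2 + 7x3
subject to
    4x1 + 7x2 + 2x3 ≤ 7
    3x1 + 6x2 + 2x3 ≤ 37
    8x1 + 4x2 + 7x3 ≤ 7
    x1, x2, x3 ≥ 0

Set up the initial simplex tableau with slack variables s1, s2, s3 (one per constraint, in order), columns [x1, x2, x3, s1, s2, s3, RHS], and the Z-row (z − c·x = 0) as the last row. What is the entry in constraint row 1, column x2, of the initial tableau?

Constraint 1 has coefficient 7 on x2.

7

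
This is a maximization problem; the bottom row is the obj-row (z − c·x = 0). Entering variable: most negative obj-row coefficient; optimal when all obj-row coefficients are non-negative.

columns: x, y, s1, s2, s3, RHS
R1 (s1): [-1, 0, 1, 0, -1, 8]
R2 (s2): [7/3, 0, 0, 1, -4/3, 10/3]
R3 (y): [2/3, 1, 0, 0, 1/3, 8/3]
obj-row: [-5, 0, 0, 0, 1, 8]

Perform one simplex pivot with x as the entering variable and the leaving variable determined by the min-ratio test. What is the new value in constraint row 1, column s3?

Ratio test on column x — row 1: entry -1 ≤ 0; row 2: (10/3)/(7/3) = 10/7; row 3: (8/3)/(2/3) = 4. Minimum is 10/7 at row 2 (s2 leaves); pivot element 7/3.
Divide row 2 by 7/3; eliminate column x from the other rows.
Row 1 update in column s3: -1 − (-1)·(-4/7) = -11/7.

-11/7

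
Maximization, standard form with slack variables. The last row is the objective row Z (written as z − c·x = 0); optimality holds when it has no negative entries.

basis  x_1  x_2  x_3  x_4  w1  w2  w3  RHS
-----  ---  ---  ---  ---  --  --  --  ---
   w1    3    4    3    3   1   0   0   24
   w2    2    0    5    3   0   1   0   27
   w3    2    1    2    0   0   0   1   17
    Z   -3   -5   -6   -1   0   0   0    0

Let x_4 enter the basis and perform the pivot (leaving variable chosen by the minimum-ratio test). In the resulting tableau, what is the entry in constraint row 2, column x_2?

-4

Ratio test on column x_4 — row 1: 24/3 = 8; row 2: 27/3 = 9; row 3: entry 0 ≤ 0. Minimum is 8 at row 1 (w1 leaves); pivot element 3.
Divide row 1 by 3; eliminate column x_4 from the other rows.
Row 2 update in column x_2: 0 − 3·(4/3) = -4.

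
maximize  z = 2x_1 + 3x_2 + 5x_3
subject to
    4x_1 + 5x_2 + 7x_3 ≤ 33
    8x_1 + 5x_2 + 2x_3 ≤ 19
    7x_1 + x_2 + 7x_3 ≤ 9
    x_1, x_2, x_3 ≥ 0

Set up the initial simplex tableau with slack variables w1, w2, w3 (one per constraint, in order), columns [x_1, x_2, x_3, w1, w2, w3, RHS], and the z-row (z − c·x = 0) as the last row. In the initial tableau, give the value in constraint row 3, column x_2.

1

Constraint 3 has coefficient 1 on x_2.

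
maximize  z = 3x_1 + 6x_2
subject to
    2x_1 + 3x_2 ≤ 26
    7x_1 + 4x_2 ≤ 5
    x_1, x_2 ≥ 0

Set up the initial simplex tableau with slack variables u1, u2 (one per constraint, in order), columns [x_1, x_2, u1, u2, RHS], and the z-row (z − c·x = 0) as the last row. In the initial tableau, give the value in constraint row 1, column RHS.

The RHS of constraint 1 is b_1 = 26.

26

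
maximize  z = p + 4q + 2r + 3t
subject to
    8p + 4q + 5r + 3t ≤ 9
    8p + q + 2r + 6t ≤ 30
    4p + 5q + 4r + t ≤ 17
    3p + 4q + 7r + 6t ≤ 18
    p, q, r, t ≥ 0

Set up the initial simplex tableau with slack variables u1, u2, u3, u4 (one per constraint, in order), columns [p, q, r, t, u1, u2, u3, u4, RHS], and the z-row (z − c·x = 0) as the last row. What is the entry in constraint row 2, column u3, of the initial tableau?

0

Slack u3 belongs to constraint 3; its column is the unit vector e_3, so the entry in row 2 is 0.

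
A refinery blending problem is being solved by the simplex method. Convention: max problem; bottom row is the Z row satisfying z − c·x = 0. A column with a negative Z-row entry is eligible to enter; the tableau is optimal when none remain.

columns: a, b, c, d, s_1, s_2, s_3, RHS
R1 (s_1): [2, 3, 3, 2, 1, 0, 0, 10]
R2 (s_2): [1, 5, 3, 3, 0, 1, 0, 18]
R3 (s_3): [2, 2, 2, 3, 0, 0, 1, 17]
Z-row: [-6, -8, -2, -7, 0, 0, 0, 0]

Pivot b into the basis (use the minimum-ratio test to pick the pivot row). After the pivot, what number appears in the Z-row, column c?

Ratio test on column b — row 1: 10/3 = 10/3; row 2: 18/5 = 18/5; row 3: 17/2 = 17/2. Minimum is 10/3 at row 1 (s_1 leaves); pivot element 3.
Divide row 1 by 3; eliminate column b from the other rows.
Z-row update in column c: -2 − (-8)·1 = 6.

6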